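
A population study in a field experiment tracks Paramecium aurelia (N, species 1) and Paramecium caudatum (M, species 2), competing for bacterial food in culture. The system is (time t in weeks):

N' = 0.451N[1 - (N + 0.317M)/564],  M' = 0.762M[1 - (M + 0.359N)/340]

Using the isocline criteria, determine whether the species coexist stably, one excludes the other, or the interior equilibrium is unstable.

Compare the nullcline intercepts: K1/α12 = 564/0.317 = 1780 > K2 = 340; K2/α21 = 340/0.359 = 947 > K1 = 564.
Since both inequalities hold, each species can invade when rare, so the interior equilibrium is stable.

stable coexistence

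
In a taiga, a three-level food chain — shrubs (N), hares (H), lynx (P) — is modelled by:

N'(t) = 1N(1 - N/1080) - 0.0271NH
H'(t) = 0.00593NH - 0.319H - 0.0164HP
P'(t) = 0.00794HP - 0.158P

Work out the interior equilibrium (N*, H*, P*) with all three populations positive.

N* ≈ 498, H* ≈ 19.9, P* ≈ 160

From dP/dt = 0: 0.00794H* = 0.158, so H* = 19.9.
From dN/dt = 0: 1(1 - N*/1080) = 0.0271·19.9, giving N* = 1080·(1 - 0.539) = 498.
From dH/dt = 0: 0.00593·498 - 0.319 = 0.0164P*, so P* = 2.63/0.0164 = 160.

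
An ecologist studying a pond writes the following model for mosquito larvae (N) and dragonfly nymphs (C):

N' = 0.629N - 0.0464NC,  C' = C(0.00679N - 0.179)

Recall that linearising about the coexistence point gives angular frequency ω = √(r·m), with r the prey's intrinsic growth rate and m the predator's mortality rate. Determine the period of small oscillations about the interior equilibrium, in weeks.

T ≈ 18.7 weeks

Here r = 0.629 and m = 0.179, so r·m = 0.113.
ω = √0.113 = 0.336 per week, hence T = 2π/ω ≈ 18.7 weeks.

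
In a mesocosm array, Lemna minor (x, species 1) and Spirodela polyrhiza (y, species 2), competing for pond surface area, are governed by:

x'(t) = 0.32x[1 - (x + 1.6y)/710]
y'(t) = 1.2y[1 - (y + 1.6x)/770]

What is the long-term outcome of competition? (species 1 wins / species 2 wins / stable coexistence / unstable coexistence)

unstable coexistence (outcome depends on initial conditions)

Compare the nullcline intercepts: K1/α12 = 710/1.6 = 444 < K2 = 770; K2/α21 = 770/1.6 = 481 < K1 = 710.
Since both are reversed, neither can invade when rare; the interior point is a saddle.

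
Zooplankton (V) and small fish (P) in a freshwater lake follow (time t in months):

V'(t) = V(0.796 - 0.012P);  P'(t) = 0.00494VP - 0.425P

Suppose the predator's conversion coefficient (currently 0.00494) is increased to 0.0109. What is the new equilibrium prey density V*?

V* ≈ 39

At the interior fixed point, setting dP/dt = 0 with P > 0 fixes V* = (predator death rate)/(VP coefficient) — independent of the other coefficients.
With the change, V* = 0.425/0.0109 = 39; it falls from 86.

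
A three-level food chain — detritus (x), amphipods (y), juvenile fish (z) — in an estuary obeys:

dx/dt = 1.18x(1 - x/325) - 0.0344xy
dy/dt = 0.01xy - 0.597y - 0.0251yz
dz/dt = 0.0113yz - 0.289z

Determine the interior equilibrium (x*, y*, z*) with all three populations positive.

x* ≈ 82.7, y* ≈ 25.6, z* ≈ 9.16

From dz/dt = 0: 0.0113y* = 0.289, so y* = 25.6.
From dx/dt = 0: 1.18(1 - x*/325) = 0.0344·25.6, giving x* = 325·(1 - 0.746) = 82.7.
From dy/dt = 0: 0.01·82.7 - 0.597 = 0.0251z*, so z* = 0.23/0.0251 = 9.16.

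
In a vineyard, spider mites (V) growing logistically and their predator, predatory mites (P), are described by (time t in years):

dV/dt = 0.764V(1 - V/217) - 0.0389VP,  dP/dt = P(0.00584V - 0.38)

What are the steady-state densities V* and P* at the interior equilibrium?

From dP/dt = 0 with P > 0: 0.00584V* = 0.38, so V* = 65.1.
Substitute into dV/dt = 0: 0.764(1 - 65.1/217) = 0.0389P*.
The bracket is 0.7, giving P* = 0.535/0.0389 = 13.8.

V* ≈ 65.1, P* ≈ 13.8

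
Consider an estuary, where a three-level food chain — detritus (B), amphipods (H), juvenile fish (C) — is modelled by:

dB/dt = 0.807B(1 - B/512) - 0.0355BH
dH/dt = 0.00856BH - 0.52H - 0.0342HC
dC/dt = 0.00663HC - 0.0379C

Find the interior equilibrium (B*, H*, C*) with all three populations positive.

From dC/dt = 0: 0.00663H* = 0.0379, so H* = 5.72.
From dB/dt = 0: 0.807(1 - B*/512) = 0.0355·5.72, giving B* = 512·(1 - 0.251) = 383.
From dH/dt = 0: 0.00856·383 - 0.52 = 0.0342C*, so C* = 2.76/0.0342 = 80.7.

B* ≈ 383, H* ≈ 5.72, C* ≈ 80.7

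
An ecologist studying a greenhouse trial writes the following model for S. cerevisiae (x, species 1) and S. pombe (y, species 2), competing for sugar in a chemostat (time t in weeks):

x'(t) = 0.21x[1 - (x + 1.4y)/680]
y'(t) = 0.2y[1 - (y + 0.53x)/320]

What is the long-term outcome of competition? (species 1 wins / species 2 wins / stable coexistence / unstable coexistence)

species 1 excludes species 2

Compare the nullcline intercepts: K1/α12 = 680/1.4 = 486 > K2 = 320; K2/α21 = 320/0.53 = 604 < K1 = 680.
Since the inequalities point opposite ways, species 1 can invade but species 2 cannot.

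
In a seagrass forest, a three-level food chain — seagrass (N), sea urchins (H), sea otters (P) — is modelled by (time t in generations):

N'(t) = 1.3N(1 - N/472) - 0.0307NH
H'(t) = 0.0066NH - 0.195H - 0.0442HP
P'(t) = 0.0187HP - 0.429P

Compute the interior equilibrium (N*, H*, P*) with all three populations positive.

From dP/dt = 0: 0.0187H* = 0.429, so H* = 22.9.
From dN/dt = 0: 1.3(1 - N*/472) = 0.0307·22.9, giving N* = 472·(1 - 0.542) = 216.
From dH/dt = 0: 0.0066·216 - 0.195 = 0.0442P*, so P* = 1.23/0.0442 = 27.9.

N* ≈ 216, H* ≈ 22.9, P* ≈ 27.9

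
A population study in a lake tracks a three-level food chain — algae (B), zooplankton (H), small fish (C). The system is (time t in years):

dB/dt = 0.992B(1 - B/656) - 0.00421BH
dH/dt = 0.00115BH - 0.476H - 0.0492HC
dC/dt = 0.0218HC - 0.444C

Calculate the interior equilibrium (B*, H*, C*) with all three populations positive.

B* ≈ 599, H* ≈ 20.4, C* ≈ 4.33

From dC/dt = 0: 0.0218H* = 0.444, so H* = 20.4.
From dB/dt = 0: 0.992(1 - B*/656) = 0.00421·20.4, giving B* = 656·(1 - 0.0864) = 599.
From dH/dt = 0: 0.00115·599 - 0.476 = 0.0492C*, so C* = 0.213/0.0492 = 4.33.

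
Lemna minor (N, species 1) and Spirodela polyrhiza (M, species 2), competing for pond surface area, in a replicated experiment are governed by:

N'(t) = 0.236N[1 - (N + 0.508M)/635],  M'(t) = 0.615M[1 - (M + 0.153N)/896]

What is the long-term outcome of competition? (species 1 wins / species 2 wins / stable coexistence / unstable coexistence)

stable coexistence

Compare the nullcline intercepts: K1/α12 = 635/0.508 = 1250 > K2 = 896; K2/α21 = 896/0.153 = 5860 > K1 = 635.
Since both inequalities hold, each species can invade when rare, so the interior equilibrium is stable.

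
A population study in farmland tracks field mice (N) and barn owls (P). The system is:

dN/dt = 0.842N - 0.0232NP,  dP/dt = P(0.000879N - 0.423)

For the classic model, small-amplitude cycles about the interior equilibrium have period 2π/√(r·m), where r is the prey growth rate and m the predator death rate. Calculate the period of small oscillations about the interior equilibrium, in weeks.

T ≈ 10.5 weeks

Here r = 0.842 and m = 0.423, so r·m = 0.356.
ω = √0.356 = 0.597 per week, hence T = 2π/ω ≈ 10.5 weeks.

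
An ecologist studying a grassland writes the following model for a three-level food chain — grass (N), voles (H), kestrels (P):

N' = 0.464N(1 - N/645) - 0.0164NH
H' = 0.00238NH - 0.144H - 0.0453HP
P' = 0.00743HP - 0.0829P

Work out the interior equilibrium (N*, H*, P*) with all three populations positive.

From dP/dt = 0: 0.00743H* = 0.0829, so H* = 11.2.
From dN/dt = 0: 0.464(1 - N*/645) = 0.0164·11.2, giving N* = 645·(1 - 0.394) = 391.
From dH/dt = 0: 0.00238·391 - 0.144 = 0.0453P*, so P* = 0.786/0.0453 = 17.3.

N* ≈ 391, H* ≈ 11.2, P* ≈ 17.3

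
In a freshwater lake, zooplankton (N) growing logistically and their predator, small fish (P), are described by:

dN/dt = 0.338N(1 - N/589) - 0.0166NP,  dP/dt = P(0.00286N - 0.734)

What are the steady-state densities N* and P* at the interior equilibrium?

N* ≈ 257, P* ≈ 11.5

From dP/dt = 0 with P > 0: 0.00286N* = 0.734, so N* = 257.
Substitute into dN/dt = 0: 0.338(1 - 257/589) = 0.0166P*.
The bracket is 0.564, giving P* = 0.191/0.0166 = 11.5.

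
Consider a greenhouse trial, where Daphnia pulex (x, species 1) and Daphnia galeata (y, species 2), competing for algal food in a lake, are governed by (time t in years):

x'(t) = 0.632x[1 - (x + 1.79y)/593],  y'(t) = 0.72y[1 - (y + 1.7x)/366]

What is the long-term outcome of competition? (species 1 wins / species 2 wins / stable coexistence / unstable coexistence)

unstable coexistence (outcome depends on initial conditions)

Compare the nullcline intercepts: K1/α12 = 593/1.79 = 331 < K2 = 366; K2/α21 = 366/1.7 = 215 < K1 = 593.
Since both are reversed, neither can invade when rare; the interior point is a saddle.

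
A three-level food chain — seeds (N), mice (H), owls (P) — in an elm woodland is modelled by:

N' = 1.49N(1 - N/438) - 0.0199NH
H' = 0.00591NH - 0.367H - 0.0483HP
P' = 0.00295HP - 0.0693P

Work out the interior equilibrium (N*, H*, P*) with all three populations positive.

From dP/dt = 0: 0.00295H* = 0.0693, so H* = 23.5.
From dN/dt = 0: 1.49(1 - N*/438) = 0.0199·23.5, giving N* = 438·(1 - 0.314) = 301.
From dH/dt = 0: 0.00591·301 - 0.367 = 0.0483P*, so P* = 1.41/0.0483 = 29.2.

N* ≈ 301, H* ≈ 23.5, P* ≈ 29.2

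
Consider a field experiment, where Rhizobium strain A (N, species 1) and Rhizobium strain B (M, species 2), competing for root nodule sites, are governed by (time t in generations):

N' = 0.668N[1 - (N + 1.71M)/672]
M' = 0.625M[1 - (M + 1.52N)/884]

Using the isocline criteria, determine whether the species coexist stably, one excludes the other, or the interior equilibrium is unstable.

unstable coexistence (outcome depends on initial conditions)

Compare the nullcline intercepts: K1/α12 = 672/1.71 = 393 < K2 = 884; K2/α21 = 884/1.52 = 582 < K1 = 672.
Since both are reversed, neither can invade when rare; the interior point is a saddle.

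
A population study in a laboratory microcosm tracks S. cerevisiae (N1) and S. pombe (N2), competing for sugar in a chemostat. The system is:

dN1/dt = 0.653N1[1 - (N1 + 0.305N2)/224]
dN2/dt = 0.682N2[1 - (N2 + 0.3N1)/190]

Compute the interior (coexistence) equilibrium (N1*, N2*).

N1* ≈ 183, N2* ≈ 135

Setting both brackets to zero gives the nullclines N1 + 0.305N2 = 224 and 0.3N1 + N2 = 190.
Substituting N2 = 190 - 0.3N1 into the first: N1(1 - 0.305·0.3) = 224 - 0.305·190.
So N1* = 166/0.908 = 183, and then N2* = 190 - 0.3·183 = 135.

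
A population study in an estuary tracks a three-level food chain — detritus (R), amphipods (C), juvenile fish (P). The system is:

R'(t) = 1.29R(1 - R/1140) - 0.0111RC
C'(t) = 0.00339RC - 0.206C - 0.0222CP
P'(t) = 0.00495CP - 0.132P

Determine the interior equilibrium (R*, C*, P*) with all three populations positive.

From dP/dt = 0: 0.00495C* = 0.132, so C* = 26.7.
From dR/dt = 0: 1.29(1 - R*/1140) = 0.0111·26.7, giving R* = 1140·(1 - 0.229) = 878.
From dC/dt = 0: 0.00339·878 - 0.206 = 0.0222P*, so P* = 2.77/0.0222 = 125.

R* ≈ 878, C* ≈ 26.7, P* ≈ 125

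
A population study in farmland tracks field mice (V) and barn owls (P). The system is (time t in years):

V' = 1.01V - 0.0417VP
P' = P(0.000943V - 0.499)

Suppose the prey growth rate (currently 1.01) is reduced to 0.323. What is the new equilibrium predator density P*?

At the interior fixed point, setting dV/dt = 0 with V > 0 fixes P* = (prey growth rate)/(VP coefficient) — independent of the other coefficients.
With the change, P* = 0.323/0.0417 = 7.75; it falls from 24.2.

P* ≈ 7.75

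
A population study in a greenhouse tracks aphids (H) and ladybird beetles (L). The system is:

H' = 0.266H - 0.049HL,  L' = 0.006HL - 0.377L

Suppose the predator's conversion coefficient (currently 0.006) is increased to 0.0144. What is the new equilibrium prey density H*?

H* ≈ 26.2

At the interior fixed point, setting dL/dt = 0 with L > 0 fixes H* = (predator death rate)/(HL coefficient) — independent of the other coefficients.
With the change, H* = 0.377/0.0144 = 26.2; it falls from 62.8.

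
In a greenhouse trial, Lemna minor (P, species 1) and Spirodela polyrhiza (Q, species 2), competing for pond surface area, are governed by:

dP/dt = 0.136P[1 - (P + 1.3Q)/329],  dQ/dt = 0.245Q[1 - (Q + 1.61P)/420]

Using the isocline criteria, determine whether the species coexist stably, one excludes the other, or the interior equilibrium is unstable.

unstable coexistence (outcome depends on initial conditions)

Compare the nullcline intercepts: K1/α12 = 329/1.3 = 253 < K2 = 420; K2/α21 = 420/1.61 = 261 < K1 = 329.
Since both are reversed, neither can invade when rare; the interior point is a saddle.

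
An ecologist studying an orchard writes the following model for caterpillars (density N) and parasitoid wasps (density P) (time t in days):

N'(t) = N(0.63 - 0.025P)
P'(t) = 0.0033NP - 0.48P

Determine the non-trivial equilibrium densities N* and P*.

Set dP/dt = 0 with P > 0: 0.0033N - 0.48 = 0, so N* = 0.48/0.0033 = 145.
Set dN/dt = 0 with N > 0: 0.63 - 0.025P = 0, so P* = 0.63/0.025 = 25.2.

N* ≈ 145, P* ≈ 25.2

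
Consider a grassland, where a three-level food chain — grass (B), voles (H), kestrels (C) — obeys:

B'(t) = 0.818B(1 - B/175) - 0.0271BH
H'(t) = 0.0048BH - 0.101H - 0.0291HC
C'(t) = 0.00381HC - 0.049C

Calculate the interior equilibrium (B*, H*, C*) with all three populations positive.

From dC/dt = 0: 0.00381H* = 0.049, so H* = 12.9.
From dB/dt = 0: 0.818(1 - B*/175) = 0.0271·12.9, giving B* = 175·(1 - 0.426) = 100.
From dH/dt = 0: 0.0048·100 - 0.101 = 0.0291C*, so C* = 0.381/0.0291 = 13.1.

B* ≈ 100, H* ≈ 12.9, C* ≈ 13.1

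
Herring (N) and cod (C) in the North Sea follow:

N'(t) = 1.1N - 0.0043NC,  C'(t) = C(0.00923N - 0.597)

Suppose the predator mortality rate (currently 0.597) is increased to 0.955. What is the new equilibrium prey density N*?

N* ≈ 103

At the interior fixed point, setting dC/dt = 0 with C > 0 fixes N* = (predator death rate)/(NC coefficient) — independent of the other coefficients.
With the change, N* = 0.955/0.00923 = 103; it rises from 64.7.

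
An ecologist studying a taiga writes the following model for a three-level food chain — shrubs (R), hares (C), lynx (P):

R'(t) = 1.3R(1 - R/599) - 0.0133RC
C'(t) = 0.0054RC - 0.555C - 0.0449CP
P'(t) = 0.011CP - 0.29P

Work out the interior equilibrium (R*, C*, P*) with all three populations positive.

From dP/dt = 0: 0.011C* = 0.29, so C* = 26.4.
From dR/dt = 0: 1.3(1 - R*/599) = 0.0133·26.4, giving R* = 599·(1 - 0.27) = 437.
From dC/dt = 0: 0.0054·437 - 0.555 = 0.0449P*, so P* = 1.81/0.0449 = 40.2.

R* ≈ 437, C* ≈ 26.4, P* ≈ 40.2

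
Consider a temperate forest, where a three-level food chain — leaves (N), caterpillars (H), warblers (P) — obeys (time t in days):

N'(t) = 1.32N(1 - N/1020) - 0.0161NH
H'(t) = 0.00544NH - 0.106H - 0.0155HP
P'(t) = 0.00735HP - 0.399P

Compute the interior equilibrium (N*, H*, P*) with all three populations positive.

From dP/dt = 0: 0.00735H* = 0.399, so H* = 54.3.
From dN/dt = 0: 1.32(1 - N*/1020) = 0.0161·54.3, giving N* = 1020·(1 - 0.662) = 345.
From dH/dt = 0: 0.00544·345 - 0.106 = 0.0155P*, so P* = 1.77/0.0155 = 114.

N* ≈ 345, H* ≈ 54.3, P* ≈ 114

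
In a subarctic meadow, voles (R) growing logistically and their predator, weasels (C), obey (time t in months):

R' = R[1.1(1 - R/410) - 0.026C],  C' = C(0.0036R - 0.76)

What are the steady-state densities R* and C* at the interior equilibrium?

From dC/dt = 0 with C > 0: 0.0036R* = 0.76, so R* = 211.
Substitute into dR/dt = 0: 1.1(1 - 211/410) = 0.026C*.
The bracket is 0.485, giving C* = 0.534/0.026 = 20.5.

R* ≈ 211, C* ≈ 20.5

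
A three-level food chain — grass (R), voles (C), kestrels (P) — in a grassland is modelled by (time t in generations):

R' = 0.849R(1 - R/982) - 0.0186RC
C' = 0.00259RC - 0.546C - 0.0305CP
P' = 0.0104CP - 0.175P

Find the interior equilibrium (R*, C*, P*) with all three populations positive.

R* ≈ 620, C* ≈ 16.8, P* ≈ 34.7

From dP/dt = 0: 0.0104C* = 0.175, so C* = 16.8.
From dR/dt = 0: 0.849(1 - R*/982) = 0.0186·16.8, giving R* = 982·(1 - 0.369) = 620.
From dC/dt = 0: 0.00259·620 - 0.546 = 0.0305P*, so P* = 1.06/0.0305 = 34.7.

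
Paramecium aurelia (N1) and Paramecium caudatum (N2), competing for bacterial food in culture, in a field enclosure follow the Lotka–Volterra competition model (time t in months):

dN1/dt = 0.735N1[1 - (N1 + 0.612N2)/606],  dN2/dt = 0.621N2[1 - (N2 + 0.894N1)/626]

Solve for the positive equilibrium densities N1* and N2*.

Setting both brackets to zero gives the nullclines N1 + 0.612N2 = 606 and 0.894N1 + N2 = 626.
Substituting N2 = 626 - 0.894N1 into the first: N1(1 - 0.612·0.894) = 606 - 0.612·626.
So N1* = 223/0.453 = 492, and then N2* = 626 - 0.894·492 = 186.

N1* ≈ 492, N2* ≈ 186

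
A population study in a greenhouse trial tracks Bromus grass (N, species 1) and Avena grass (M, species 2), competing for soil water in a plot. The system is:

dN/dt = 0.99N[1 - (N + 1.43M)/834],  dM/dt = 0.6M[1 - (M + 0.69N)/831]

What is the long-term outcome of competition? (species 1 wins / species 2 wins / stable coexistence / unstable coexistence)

Compare the nullcline intercepts: K1/α12 = 834/1.43 = 583 < K2 = 831; K2/α21 = 831/0.69 = 1200 > K1 = 834.
Since the inequalities point opposite ways, species 2 can invade but species 1 cannot.

species 2 excludes species 1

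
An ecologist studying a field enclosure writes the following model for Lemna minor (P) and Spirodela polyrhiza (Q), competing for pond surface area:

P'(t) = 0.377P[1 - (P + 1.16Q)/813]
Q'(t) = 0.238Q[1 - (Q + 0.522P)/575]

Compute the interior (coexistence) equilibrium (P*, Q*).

Setting both brackets to zero gives the nullclines P + 1.16Q = 813 and 0.522P + Q = 575.
Substituting Q = 575 - 0.522P into the first: P(1 - 1.16·0.522) = 813 - 1.16·575.
So P* = 146/0.394 = 370, and then Q* = 575 - 0.522·370 = 382.

P* ≈ 370, Q* ≈ 382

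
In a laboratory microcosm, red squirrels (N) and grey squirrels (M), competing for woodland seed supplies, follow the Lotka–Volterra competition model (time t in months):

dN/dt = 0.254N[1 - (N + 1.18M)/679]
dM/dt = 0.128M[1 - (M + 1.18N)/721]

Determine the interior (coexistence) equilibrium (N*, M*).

N* ≈ 438, M* ≈ 204

Setting both brackets to zero gives the nullclines N + 1.18M = 679 and 1.18N + M = 721.
Substituting M = 721 - 1.18N into the first: N(1 - 1.18·1.18) = 679 - 1.18·721.
So N* = -172/-0.392 = 438, and then M* = 721 - 1.18·438 = 204.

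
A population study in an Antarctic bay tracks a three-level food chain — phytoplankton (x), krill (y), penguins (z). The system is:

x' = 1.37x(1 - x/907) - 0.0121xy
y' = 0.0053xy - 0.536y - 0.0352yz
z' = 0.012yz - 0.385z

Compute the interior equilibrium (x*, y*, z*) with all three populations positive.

x* ≈ 650, y* ≈ 32.1, z* ≈ 82.6

From dz/dt = 0: 0.012y* = 0.385, so y* = 32.1.
From dx/dt = 0: 1.37(1 - x*/907) = 0.0121·32.1, giving x* = 907·(1 - 0.283) = 650.
From dy/dt = 0: 0.0053·650 - 0.536 = 0.0352z*, so z* = 2.91/0.0352 = 82.6.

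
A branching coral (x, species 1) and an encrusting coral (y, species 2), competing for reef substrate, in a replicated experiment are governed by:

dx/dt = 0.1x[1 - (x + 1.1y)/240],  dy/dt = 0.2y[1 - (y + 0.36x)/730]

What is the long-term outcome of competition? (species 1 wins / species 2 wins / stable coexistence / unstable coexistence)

Compare the nullcline intercepts: K1/α12 = 240/1.1 = 218 < K2 = 730; K2/α21 = 730/0.36 = 2030 > K1 = 240.
Since the inequalities point opposite ways, species 2 can invade but species 1 cannot.

species 2 excludes species 1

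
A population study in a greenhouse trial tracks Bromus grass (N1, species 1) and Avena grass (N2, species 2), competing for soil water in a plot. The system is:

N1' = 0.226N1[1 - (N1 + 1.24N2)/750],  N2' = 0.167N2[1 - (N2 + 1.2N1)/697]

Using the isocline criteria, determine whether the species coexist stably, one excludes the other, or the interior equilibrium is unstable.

Compare the nullcline intercepts: K1/α12 = 750/1.24 = 605 < K2 = 697; K2/α21 = 697/1.2 = 581 < K1 = 750.
Since both are reversed, neither can invade when rare; the interior point is a saddle.

unstable coexistence (outcome depends on initial conditions)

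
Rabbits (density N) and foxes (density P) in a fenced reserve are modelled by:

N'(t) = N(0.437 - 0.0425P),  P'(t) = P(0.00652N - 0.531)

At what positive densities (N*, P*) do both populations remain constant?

Set dP/dt = 0 with P > 0: 0.00652N - 0.531 = 0, so N* = 0.531/0.00652 = 81.4.
Set dN/dt = 0 with N > 0: 0.437 - 0.0425P = 0, so P* = 0.437/0.0425 = 10.3.

N* ≈ 81.4, P* ≈ 10.3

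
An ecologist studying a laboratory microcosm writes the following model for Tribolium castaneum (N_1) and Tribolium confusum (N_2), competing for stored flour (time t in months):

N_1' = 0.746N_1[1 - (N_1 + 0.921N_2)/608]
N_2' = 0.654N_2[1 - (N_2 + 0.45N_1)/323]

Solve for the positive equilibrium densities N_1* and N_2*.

N_1* ≈ 530, N_2* ≈ 84.4

Setting both brackets to zero gives the nullclines N_1 + 0.921N_2 = 608 and 0.45N_1 + N_2 = 323.
Substituting N_2 = 323 - 0.45N_1 into the first: N_1(1 - 0.921·0.45) = 608 - 0.921·323.
So N_1* = 311/0.586 = 530, and then N_2* = 323 - 0.45·530 = 84.4.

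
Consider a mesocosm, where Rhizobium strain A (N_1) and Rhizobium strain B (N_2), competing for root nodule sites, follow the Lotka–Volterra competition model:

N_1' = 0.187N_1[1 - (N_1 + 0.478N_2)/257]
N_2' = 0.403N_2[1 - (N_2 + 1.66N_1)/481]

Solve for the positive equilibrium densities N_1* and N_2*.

N_1* ≈ 131, N_2* ≈ 263

Setting both brackets to zero gives the nullclines N_1 + 0.478N_2 = 257 and 1.66N_1 + N_2 = 481.
Substituting N_2 = 481 - 1.66N_1 into the first: N_1(1 - 0.478·1.66) = 257 - 0.478·481.
So N_1* = 27.1/0.207 = 131, and then N_2* = 481 - 1.66·131 = 263.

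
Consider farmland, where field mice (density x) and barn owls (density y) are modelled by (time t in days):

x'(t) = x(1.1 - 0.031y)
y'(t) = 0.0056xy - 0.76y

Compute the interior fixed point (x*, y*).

Set dy/dt = 0 with y > 0: 0.0056x - 0.76 = 0, so x* = 0.76/0.0056 = 136.
Set dx/dt = 0 with x > 0: 1.1 - 0.031y = 0, so y* = 1.1/0.031 = 35.5.

x* ≈ 136, y* ≈ 35.5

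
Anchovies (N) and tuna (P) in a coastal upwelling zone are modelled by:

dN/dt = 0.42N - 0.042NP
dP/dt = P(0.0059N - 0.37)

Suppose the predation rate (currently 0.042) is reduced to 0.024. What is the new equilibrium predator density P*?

At the interior fixed point, setting dN/dt = 0 with N > 0 fixes P* = (prey growth rate)/(NP coefficient) — independent of the other coefficients.
With the change, P* = 0.42/0.024 = 17.5; it rises from 10.

P* ≈ 17.5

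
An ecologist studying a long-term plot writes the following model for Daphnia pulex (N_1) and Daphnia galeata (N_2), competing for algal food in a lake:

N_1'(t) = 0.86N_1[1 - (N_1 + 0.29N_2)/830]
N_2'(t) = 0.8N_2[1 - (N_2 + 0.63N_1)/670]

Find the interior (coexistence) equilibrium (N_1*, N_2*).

N_1* ≈ 778, N_2* ≈ 180

Setting both brackets to zero gives the nullclines N_1 + 0.29N_2 = 830 and 0.63N_1 + N_2 = 670.
Substituting N_2 = 670 - 0.63N_1 into the first: N_1(1 - 0.29·0.63) = 830 - 0.29·670.
So N_1* = 636/0.817 = 778, and then N_2* = 670 - 0.63·778 = 180.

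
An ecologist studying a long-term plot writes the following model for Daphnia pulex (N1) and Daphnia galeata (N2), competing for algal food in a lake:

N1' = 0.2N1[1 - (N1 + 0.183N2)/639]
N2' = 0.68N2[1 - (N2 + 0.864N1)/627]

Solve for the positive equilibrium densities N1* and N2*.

N1* ≈ 623, N2* ≈ 89

Setting both brackets to zero gives the nullclines N1 + 0.183N2 = 639 and 0.864N1 + N2 = 627.
Substituting N2 = 627 - 0.864N1 into the first: N1(1 - 0.183·0.864) = 639 - 0.183·627.
So N1* = 524/0.842 = 623, and then N2* = 627 - 0.864·623 = 89.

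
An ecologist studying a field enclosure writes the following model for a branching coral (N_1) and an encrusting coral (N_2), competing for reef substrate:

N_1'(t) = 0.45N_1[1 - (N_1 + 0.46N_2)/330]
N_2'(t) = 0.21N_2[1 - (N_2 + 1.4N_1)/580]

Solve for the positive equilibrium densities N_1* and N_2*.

Setting both brackets to zero gives the nullclines N_1 + 0.46N_2 = 330 and 1.4N_1 + N_2 = 580.
Substituting N_2 = 580 - 1.4N_1 into the first: N_1(1 - 0.46·1.4) = 330 - 0.46·580.
So N_1* = 63.2/0.356 = 178, and then N_2* = 580 - 1.4·178 = 331.

N_1* ≈ 178, N_2* ≈ 331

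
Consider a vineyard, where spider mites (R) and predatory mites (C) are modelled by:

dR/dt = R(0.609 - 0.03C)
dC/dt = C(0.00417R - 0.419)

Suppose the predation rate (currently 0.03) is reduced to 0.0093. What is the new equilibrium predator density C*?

C* ≈ 65.5

At the interior fixed point, setting dR/dt = 0 with R > 0 fixes C* = (prey growth rate)/(RC coefficient) — independent of the other coefficients.
With the change, C* = 0.609/0.0093 = 65.5; it rises from 20.3.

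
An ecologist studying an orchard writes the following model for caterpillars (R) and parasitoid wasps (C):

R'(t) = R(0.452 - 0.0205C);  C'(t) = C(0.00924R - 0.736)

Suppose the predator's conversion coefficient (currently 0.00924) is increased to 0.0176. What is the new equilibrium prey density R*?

At the interior fixed point, setting dC/dt = 0 with C > 0 fixes R* = (predator death rate)/(RC coefficient) — independent of the other coefficients.
With the change, R* = 0.736/0.0176 = 41.8; it falls from 79.7.

R* ≈ 41.8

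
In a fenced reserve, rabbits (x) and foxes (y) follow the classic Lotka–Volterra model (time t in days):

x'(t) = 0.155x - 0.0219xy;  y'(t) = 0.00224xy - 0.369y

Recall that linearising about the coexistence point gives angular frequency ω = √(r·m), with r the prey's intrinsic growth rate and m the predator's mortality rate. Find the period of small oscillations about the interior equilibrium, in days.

T ≈ 26.3 days

Here r = 0.155 and m = 0.369, so r·m = 0.0572.
ω = √0.0572 = 0.239 per day, hence T = 2π/ω ≈ 26.3 days.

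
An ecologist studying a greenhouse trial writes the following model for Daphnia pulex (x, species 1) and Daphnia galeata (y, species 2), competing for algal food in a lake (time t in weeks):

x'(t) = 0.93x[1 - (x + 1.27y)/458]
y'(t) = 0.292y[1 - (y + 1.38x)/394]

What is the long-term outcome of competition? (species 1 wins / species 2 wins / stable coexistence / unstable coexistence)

unstable coexistence (outcome depends on initial conditions)

Compare the nullcline intercepts: K1/α12 = 458/1.27 = 361 < K2 = 394; K2/α21 = 394/1.38 = 286 < K1 = 458.
Since both are reversed, neither can invade when rare; the interior point is a saddle.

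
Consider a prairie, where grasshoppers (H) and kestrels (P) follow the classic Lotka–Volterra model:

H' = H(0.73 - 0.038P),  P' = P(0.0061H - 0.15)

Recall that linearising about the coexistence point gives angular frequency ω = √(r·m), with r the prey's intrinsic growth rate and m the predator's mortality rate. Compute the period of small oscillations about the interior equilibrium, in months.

Here r = 0.73 and m = 0.15, so r·m = 0.11.
ω = √0.11 = 0.331 per month, hence T = 2π/ω ≈ 19 months.

T ≈ 19 months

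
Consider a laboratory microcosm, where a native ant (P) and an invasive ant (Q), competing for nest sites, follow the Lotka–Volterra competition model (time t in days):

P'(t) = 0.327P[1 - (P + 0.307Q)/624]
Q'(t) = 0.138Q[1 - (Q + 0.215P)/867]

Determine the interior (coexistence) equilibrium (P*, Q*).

Setting both brackets to zero gives the nullclines P + 0.307Q = 624 and 0.215P + Q = 867.
Substituting Q = 867 - 0.215P into the first: P(1 - 0.307·0.215) = 624 - 0.307·867.
So P* = 358/0.934 = 383, and then Q* = 867 - 0.215·383 = 785.

P* ≈ 383, Q* ≈ 785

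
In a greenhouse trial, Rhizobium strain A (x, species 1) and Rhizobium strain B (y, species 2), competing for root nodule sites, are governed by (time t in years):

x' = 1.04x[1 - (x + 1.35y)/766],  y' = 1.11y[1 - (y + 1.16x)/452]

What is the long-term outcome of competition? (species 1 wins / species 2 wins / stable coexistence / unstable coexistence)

species 1 excludes species 2

Compare the nullcline intercepts: K1/α12 = 766/1.35 = 567 > K2 = 452; K2/α21 = 452/1.16 = 390 < K1 = 766.
Since the inequalities point opposite ways, species 1 can invade but species 2 cannot.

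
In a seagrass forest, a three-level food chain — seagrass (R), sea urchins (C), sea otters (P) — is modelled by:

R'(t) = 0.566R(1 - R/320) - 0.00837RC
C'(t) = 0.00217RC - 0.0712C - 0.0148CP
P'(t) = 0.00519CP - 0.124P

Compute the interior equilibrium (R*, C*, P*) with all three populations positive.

From dP/dt = 0: 0.00519C* = 0.124, so C* = 23.9.
From dR/dt = 0: 0.566(1 - R*/320) = 0.00837·23.9, giving R* = 320·(1 - 0.353) = 207.
From dC/dt = 0: 0.00217·207 - 0.0712 = 0.0148P*, so P* = 0.378/0.0148 = 25.5.

R* ≈ 207, C* ≈ 23.9, P* ≈ 25.5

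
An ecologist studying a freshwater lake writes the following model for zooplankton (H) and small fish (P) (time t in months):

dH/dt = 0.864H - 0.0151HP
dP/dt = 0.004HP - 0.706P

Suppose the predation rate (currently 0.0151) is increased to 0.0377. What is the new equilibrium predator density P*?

P* ≈ 22.9

At the interior fixed point, setting dH/dt = 0 with H > 0 fixes P* = (prey growth rate)/(HP coefficient) — independent of the other coefficients.
With the change, P* = 0.864/0.0377 = 22.9; it falls from 57.2.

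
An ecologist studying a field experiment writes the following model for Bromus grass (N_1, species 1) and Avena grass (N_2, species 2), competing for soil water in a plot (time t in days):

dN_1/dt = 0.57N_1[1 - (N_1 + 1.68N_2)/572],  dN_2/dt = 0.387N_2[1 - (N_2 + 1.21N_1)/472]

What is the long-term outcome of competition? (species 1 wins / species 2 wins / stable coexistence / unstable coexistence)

unstable coexistence (outcome depends on initial conditions)

Compare the nullcline intercepts: K1/α12 = 572/1.68 = 340 < K2 = 472; K2/α21 = 472/1.21 = 390 < K1 = 572.
Since both are reversed, neither can invade when rare; the interior point is a saddle.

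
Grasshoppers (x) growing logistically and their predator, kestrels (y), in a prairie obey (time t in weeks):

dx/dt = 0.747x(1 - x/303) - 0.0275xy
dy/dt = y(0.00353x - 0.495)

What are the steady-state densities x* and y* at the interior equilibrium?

From dy/dt = 0 with y > 0: 0.00353x* = 0.495, so x* = 140.
Substitute into dx/dt = 0: 0.747(1 - 140/303) = 0.0275y*.
The bracket is 0.537, giving y* = 0.401/0.0275 = 14.6.

x* ≈ 140, y* ≈ 14.6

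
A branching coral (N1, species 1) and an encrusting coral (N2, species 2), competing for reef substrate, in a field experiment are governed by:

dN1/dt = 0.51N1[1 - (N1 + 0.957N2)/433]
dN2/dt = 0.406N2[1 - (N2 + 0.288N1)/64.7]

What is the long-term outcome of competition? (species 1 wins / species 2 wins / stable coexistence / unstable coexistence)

Compare the nullcline intercepts: K1/α12 = 433/0.957 = 452 > K2 = 64.7; K2/α21 = 64.7/0.288 = 225 < K1 = 433.
Since the inequalities point opposite ways, species 1 can invade but species 2 cannot.

species 1 excludes species 2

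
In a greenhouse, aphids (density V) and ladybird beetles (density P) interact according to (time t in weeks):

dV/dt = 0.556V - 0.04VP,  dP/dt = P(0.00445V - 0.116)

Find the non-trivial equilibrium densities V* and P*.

V* ≈ 26.1, P* ≈ 13.9

Set dP/dt = 0 with P > 0: 0.00445V - 0.116 = 0, so V* = 0.116/0.00445 = 26.1.
Set dV/dt = 0 with V > 0: 0.556 - 0.04P = 0, so P* = 0.556/0.04 = 13.9.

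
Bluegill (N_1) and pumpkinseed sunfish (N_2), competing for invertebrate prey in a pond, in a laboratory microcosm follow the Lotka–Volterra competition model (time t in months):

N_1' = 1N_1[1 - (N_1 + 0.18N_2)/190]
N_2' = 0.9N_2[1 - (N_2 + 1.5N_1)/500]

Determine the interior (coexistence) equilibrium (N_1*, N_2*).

Setting both brackets to zero gives the nullclines N_1 + 0.18N_2 = 190 and 1.5N_1 + N_2 = 500.
Substituting N_2 = 500 - 1.5N_1 into the first: N_1(1 - 0.18·1.5) = 190 - 0.18·500.
So N_1* = 100/0.73 = 137, and then N_2* = 500 - 1.5·137 = 295.

N_1* ≈ 137, N_2* ≈ 295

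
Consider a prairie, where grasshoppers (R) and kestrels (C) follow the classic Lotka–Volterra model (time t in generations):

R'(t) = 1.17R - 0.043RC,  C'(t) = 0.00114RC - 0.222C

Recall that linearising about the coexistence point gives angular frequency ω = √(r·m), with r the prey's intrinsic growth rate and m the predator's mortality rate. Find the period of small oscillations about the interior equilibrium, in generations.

Here r = 1.17 and m = 0.222, so r·m = 0.26.
ω = √0.26 = 0.51 per generation, hence T = 2π/ω ≈ 12.3 generations.

T ≈ 12.3 generations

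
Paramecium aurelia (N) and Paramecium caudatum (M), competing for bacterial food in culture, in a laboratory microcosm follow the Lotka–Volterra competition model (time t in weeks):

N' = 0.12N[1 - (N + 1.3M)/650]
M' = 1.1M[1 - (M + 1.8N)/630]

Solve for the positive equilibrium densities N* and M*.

Setting both brackets to zero gives the nullclines N + 1.3M = 650 and 1.8N + M = 630.
Substituting M = 630 - 1.8N into the first: N(1 - 1.3·1.8) = 650 - 1.3·630.
So N* = -169/-1.34 = 126, and then M* = 630 - 1.8·126 = 403.

N* ≈ 126, M* ≈ 403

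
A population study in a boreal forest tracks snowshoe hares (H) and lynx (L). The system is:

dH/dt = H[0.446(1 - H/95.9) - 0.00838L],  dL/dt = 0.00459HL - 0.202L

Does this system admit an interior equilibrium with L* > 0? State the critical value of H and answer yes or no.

The predator equation gives dL/dt > 0 only when H > 0.202/0.00459 = 44.
Without the predator, H → K = 95.9. Since 95.9 > 44, the predator can invade and persist.

Threshold H = 44; K > 44, so yes, the predator persists.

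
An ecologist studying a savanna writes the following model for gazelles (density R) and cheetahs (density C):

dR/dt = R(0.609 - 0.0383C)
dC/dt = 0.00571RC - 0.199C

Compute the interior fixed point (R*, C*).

R* ≈ 34.9, C* ≈ 15.9

Set dC/dt = 0 with C > 0: 0.00571R - 0.199 = 0, so R* = 0.199/0.00571 = 34.9.
Set dR/dt = 0 with R > 0: 0.609 - 0.0383C = 0, so C* = 0.609/0.0383 = 15.9.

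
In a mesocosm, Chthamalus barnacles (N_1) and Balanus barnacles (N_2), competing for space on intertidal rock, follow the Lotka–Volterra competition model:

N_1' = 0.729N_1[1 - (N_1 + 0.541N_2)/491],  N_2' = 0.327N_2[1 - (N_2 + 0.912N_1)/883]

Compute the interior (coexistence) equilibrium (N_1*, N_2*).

N_1* ≈ 26.2, N_2* ≈ 859

Setting both brackets to zero gives the nullclines N_1 + 0.541N_2 = 491 and 0.912N_1 + N_2 = 883.
Substituting N_2 = 883 - 0.912N_1 into the first: N_1(1 - 0.541·0.912) = 491 - 0.541·883.
So N_1* = 13.3/0.507 = 26.2, and then N_2* = 883 - 0.912·26.2 = 859.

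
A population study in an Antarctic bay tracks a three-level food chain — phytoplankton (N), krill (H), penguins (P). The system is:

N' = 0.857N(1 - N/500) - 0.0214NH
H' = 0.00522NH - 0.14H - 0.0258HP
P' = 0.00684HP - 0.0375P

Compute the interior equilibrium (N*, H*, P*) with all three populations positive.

From dP/dt = 0: 0.00684H* = 0.0375, so H* = 5.48.
From dN/dt = 0: 0.857(1 - N*/500) = 0.0214·5.48, giving N* = 500·(1 - 0.137) = 432.
From dH/dt = 0: 0.00522·432 - 0.14 = 0.0258P*, so P* = 2.11/0.0258 = 81.9.

N* ≈ 432, H* ≈ 5.48, P* ≈ 81.9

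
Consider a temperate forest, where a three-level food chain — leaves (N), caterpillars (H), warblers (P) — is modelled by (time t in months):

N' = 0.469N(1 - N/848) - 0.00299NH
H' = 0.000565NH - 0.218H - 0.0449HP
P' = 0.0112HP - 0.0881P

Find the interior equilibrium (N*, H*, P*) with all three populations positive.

N* ≈ 805, H* ≈ 7.87, P* ≈ 5.28

From dP/dt = 0: 0.0112H* = 0.0881, so H* = 7.87.
From dN/dt = 0: 0.469(1 - N*/848) = 0.00299·7.87, giving N* = 848·(1 - 0.0501) = 805.
From dH/dt = 0: 0.000565·805 - 0.218 = 0.0449P*, so P* = 0.237/0.0449 = 5.28.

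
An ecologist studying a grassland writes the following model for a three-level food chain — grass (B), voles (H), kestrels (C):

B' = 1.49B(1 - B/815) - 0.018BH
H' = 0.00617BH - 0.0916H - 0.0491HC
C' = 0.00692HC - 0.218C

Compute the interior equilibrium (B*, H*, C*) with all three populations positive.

B* ≈ 505, H* ≈ 31.5, C* ≈ 61.6

From dC/dt = 0: 0.00692H* = 0.218, so H* = 31.5.
From dB/dt = 0: 1.49(1 - B*/815) = 0.018·31.5, giving B* = 815·(1 - 0.381) = 505.
From dH/dt = 0: 0.00617·505 - 0.0916 = 0.0491C*, so C* = 3.02/0.0491 = 61.6.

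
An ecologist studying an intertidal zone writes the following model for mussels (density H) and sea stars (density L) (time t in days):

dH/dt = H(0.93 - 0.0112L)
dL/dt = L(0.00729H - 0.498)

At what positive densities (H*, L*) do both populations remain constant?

Set dL/dt = 0 with L > 0: 0.00729H - 0.498 = 0, so H* = 0.498/0.00729 = 68.3.
Set dH/dt = 0 with H > 0: 0.93 - 0.0112L = 0, so L* = 0.93/0.0112 = 83.

H* ≈ 68.3, L* ≈ 83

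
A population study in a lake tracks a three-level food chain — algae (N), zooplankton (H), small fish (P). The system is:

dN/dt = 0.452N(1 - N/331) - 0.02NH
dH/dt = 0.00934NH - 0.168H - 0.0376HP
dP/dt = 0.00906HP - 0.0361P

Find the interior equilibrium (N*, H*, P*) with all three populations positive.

N* ≈ 273, H* ≈ 3.98, P* ≈ 63.3

From dP/dt = 0: 0.00906H* = 0.0361, so H* = 3.98.
From dN/dt = 0: 0.452(1 - N*/331) = 0.02·3.98, giving N* = 331·(1 - 0.176) = 273.
From dH/dt = 0: 0.00934·273 - 0.168 = 0.0376P*, so P* = 2.38/0.0376 = 63.3.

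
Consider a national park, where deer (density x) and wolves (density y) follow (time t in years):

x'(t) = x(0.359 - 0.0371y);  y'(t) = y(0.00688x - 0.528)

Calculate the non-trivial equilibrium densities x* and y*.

Set dy/dt = 0 with y > 0: 0.00688x - 0.528 = 0, so x* = 0.528/0.00688 = 76.7.
Set dx/dt = 0 with x > 0: 0.359 - 0.0371y = 0, so y* = 0.359/0.0371 = 9.68.

x* ≈ 76.7, y* ≈ 9.68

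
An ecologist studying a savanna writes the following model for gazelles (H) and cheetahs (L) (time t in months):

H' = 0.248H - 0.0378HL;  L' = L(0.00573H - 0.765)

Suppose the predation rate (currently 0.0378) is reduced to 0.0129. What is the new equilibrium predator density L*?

L* ≈ 19.2

At the interior fixed point, setting dH/dt = 0 with H > 0 fixes L* = (prey growth rate)/(HL coefficient) — independent of the other coefficients.
With the change, L* = 0.248/0.0129 = 19.2; it rises from 6.56.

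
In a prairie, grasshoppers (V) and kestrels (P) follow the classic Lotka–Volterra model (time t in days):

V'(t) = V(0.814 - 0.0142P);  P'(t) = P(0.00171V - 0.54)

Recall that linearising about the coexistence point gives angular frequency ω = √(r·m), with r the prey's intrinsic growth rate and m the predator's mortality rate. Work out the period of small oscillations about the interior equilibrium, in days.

T ≈ 9.48 days

Here r = 0.814 and m = 0.54, so r·m = 0.44.
ω = √0.44 = 0.663 per day, hence T = 2π/ω ≈ 9.48 days.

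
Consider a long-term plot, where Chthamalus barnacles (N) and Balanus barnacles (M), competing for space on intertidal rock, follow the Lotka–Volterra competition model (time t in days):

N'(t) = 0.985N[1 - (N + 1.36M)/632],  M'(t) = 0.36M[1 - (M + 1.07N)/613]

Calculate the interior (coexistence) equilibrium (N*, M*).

Setting both brackets to zero gives the nullclines N + 1.36M = 632 and 1.07N + M = 613.
Substituting M = 613 - 1.07N into the first: N(1 - 1.36·1.07) = 632 - 1.36·613.
So N* = -202/-0.455 = 443, and then M* = 613 - 1.07·443 = 139.

N* ≈ 443, M* ≈ 139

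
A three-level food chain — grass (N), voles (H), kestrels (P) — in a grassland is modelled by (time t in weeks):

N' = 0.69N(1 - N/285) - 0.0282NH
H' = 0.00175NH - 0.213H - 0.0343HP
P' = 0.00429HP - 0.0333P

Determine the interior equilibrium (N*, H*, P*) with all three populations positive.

N* ≈ 195, H* ≈ 7.76, P* ≈ 3.72

From dP/dt = 0: 0.00429H* = 0.0333, so H* = 7.76.
From dN/dt = 0: 0.69(1 - N*/285) = 0.0282·7.76, giving N* = 285·(1 - 0.317) = 195.
From dH/dt = 0: 0.00175·195 - 0.213 = 0.0343P*, so P* = 0.128/0.0343 = 3.72.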